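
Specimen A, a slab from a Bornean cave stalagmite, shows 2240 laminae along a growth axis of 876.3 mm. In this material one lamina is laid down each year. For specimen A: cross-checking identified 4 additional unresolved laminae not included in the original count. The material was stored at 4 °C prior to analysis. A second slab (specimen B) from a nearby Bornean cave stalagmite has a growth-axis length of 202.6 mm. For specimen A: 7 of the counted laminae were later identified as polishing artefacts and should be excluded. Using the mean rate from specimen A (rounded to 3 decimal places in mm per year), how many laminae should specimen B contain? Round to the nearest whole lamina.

Specimen A: correcting the raw count gives 2240 − 7 + 4 = 2237 true laminae.
A: Mean rate = 876.3 mm / 2237 years ≈ 0.392 mm per year.
Specimen B: 202.6 mm / 0.392 mm per year = 516.84 years ≈ 517 laminae.

517 laminae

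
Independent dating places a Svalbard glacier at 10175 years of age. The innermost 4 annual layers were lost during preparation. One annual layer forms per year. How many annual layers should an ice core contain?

10171 annual layers

One annual layer per year gives 10175 annual layers over 10175 years.
Less the 4 uncaptured annual layers: 10175 − 4 = 10171.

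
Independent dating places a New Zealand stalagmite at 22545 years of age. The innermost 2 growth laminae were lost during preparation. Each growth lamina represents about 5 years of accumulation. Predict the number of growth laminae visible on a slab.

4507 growth laminae

Expected growth laminae: 22545 / 5 = 4509.
Less the 2 uncaptured growth laminae: 4509 − 2 = 4507.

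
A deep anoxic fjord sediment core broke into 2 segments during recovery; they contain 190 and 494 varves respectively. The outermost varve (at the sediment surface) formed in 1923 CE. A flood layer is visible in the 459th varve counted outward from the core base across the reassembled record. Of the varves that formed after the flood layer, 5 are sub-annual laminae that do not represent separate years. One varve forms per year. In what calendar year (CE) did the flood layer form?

1703 CE

Total varves = 190 + 494 = 684.
684 − 459 = 225 varves lie beyond the flood layer toward the sediment surface.
225 − 5 false = 220 true varves after the flood layer.
Counting back 220 years from 1923 CE places the flood layer in 1923 − 220 = 1703 CE.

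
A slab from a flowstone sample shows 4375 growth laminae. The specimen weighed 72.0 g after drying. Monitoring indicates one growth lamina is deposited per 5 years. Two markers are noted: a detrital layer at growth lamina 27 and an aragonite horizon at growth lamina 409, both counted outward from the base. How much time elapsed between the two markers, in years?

1910 years

Separation: 409 − 27 = 382 growth laminae.
At 5 years per growth lamina, 382 × 5 = 1910 years.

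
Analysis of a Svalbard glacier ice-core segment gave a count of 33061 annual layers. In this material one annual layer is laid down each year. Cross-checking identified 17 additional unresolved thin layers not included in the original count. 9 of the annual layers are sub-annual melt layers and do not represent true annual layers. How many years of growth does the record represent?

After corrections the count is 33061 − 9 + 17 = 33069 annual layers.
One annual layer per year makes the duration 33069 years.

33069 years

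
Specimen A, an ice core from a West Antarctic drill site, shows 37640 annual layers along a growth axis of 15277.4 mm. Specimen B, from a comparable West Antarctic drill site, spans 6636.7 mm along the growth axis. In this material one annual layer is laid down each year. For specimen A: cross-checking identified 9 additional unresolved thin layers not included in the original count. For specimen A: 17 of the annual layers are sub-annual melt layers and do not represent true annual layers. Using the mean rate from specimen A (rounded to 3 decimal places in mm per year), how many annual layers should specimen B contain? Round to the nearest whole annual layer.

16347 annual layers

Specimen A: after corrections the count is 37640 − 17 + 9 = 37632 annual layers.
A: Mean rate = 15277.4 mm / 37632 years ≈ 0.406 mm/yr.
For B, 6636.7 / 0.406 = 16346.55 years ≈ 16347 annual layers.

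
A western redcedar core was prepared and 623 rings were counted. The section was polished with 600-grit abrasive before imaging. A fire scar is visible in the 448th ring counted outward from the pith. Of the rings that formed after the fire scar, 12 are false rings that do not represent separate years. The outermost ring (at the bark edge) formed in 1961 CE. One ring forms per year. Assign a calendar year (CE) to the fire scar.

623 − 448 = 175 rings lie beyond the fire scar toward the bark edge.
175 − 12 false = 163 true rings after the fire scar.
Counting back 163 years from 1961 CE places the fire scar in 1961 − 163 = 1798 CE.

1798 CE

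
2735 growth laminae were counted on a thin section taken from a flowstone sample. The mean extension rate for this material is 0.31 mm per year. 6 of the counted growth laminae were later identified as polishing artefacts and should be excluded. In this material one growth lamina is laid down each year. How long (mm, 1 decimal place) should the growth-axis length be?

846.0 mm

True growth lamina count = 2735 − 6 = 2729.
Length ≈ 0.31 × 2729 = 846.0 mm.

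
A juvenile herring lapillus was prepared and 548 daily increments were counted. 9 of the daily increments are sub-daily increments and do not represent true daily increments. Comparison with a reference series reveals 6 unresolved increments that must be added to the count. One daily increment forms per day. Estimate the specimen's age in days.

After corrections the count is 548 − 9 + 6 = 545 daily increments.
With a one-to-one daily increment periodicity this is 545 days.

545 days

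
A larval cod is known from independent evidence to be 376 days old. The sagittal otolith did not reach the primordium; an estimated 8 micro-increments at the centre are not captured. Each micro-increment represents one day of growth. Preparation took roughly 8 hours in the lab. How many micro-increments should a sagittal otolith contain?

At one micro-increment per day, 376 days correspond to 376 micro-increments.
Subtracting the 8 micro-increments not captured gives 376 − 8 = 368 micro-increments in the record.

368 micro-increments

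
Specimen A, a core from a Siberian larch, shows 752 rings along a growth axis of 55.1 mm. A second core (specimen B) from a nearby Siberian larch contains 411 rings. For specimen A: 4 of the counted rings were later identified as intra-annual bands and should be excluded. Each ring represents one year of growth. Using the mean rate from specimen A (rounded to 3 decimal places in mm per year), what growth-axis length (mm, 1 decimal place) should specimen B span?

30.4 mm

Specimen A: correcting the raw count gives 752 − 4 = 748 true rings.
A: Extension rate ≈ 55.1 / 748 = 0.074 mm/year.
B's length ≈ 0.074 × 411 = 30.4 mm.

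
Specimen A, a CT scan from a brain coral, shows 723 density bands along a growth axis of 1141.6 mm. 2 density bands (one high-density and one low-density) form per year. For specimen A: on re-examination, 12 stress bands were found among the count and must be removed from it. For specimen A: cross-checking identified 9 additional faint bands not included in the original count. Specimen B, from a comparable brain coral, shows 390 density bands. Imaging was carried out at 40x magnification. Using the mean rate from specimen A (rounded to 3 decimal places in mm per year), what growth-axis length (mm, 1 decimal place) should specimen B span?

618.3 mm

Specimen A: adjusted count: 723 − 12 + 9 = 720 density bands.
Specimen A: dividing by 2 density bands per year: 720 / 2 = 360 years.
A: Mean rate = 1141.6 mm / 360 years ≈ 3.171 mm/year.
Specimen B: 390 density bands at 2 per year is 390 / 2 = 195 years. B's length ≈ 3.171 × 195 = 618.3 mm.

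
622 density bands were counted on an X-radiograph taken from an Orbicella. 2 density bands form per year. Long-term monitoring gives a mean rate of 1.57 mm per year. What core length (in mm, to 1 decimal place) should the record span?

488.3 mm

Dividing by 2 density bands per year: 622 / 2 = 311 years.
Predicted length = 1.57 mm/year × 311 years = 488.3 mm.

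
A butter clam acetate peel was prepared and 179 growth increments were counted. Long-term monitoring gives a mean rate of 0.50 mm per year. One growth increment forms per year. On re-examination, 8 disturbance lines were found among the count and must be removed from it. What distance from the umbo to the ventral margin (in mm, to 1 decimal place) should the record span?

Correcting the raw count gives 179 − 8 = 171 true growth increments.
Length ≈ 0.50 × 171 = 85.5 mm.

85.5 mm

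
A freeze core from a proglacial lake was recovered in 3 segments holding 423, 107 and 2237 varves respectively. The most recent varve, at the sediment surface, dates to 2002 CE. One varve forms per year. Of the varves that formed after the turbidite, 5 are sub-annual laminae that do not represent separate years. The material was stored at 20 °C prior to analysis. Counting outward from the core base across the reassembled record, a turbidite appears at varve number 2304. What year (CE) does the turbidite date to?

Total varves = 423 + 107 + 2237 = 2767.
The turbidite sits at varve 2304 from the core base, so 2767 − 2304 = 463 varves formed after it.
463 − 5 false = 458 true varves after the turbidite.
2002 − 458 = 1544 CE.

1544 CE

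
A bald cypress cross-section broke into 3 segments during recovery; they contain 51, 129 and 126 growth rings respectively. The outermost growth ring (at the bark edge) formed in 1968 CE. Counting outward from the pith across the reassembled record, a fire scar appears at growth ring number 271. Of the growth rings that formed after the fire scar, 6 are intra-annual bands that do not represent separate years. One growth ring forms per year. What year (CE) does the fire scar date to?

Total growth rings = 51 + 129 + 126 = 306.
306 − 271 = 35 growth rings lie beyond the fire scar toward the bark edge.
Removing the 6 false growth rings leaves 35 − 6 = 29 true growth rings beyond the fire scar.
1968 − 29 = 1939 CE.

1939 CE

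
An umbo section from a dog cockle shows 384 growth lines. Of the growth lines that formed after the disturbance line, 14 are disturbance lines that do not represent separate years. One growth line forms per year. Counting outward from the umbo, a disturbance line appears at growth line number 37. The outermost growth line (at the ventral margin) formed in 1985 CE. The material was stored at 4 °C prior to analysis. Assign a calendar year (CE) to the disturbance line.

Between growth line 37 and the ventral margin there are 384 − 37 = 347 growth lines.
Excluding 14 false growth lines: 347 − 14 = 333.
The growth line at the ventral margin is 1985 CE, so the disturbance line dates to 1985 − 333 = 1652 CE.

1652 CE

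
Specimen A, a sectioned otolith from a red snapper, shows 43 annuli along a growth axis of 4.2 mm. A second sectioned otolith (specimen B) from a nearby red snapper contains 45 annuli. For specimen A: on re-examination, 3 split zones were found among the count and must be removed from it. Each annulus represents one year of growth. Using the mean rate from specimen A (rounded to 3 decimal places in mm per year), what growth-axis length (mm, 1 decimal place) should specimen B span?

4.7 mm

Specimen A: true annulus count = 43 − 3 = 40.
A: Extension rate ≈ 4.2 / 40 = 0.105 mm/yr.
For B, 0.105 mm/year × 45 years = 4.7 mm.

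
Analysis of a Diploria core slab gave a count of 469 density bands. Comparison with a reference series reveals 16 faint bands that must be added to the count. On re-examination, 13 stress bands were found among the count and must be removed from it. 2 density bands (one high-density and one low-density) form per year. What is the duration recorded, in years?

Correcting the raw count gives 469 − 13 + 16 = 472 true density bands.
472 density bands at 2 per year is 472 / 2 = 236 years.

236 years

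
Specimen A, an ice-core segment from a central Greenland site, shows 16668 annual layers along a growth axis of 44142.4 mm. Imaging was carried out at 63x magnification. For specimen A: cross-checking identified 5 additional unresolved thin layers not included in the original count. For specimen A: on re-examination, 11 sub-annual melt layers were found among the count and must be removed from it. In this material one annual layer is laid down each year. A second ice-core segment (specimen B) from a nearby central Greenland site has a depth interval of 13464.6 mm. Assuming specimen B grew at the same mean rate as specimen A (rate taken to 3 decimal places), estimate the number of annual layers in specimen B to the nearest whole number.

5083 annual layers

Specimen A: correcting the raw count gives 16668 − 11 + 5 = 16662 true annual layers.
A: 44142.4 mm over 16662 years gives 44142.4 / 16662 ≈ 2.649 mm/yr.
B spans 13464.6 / 2.649 = 5082.90 years ≈ 5083 annual layers.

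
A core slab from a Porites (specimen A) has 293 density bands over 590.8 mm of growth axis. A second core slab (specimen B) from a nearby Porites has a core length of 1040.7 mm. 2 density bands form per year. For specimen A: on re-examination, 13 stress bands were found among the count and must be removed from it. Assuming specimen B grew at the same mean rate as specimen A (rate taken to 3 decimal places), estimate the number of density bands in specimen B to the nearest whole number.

493 density bands

Specimen A: adjusted count: 293 − 13 = 280 density bands.
Specimen A: dividing by 2 density bands per year: 280 / 2 = 140 years.
A: Mean rate = 590.8 mm / 140 years ≈ 4.220 mm/year.
For B, 1040.7 / 4.220 = 246.61 years; at 2 density bands per year that is 246.61 × 2 ≈ 493 density bands.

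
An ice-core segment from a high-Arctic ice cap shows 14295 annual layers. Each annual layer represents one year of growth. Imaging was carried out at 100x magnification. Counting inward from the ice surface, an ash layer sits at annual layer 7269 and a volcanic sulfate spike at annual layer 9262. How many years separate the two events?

1993 yr

The two markers are separated by 9262 − 7269 = 1993 annual layers.
One annual layer per year makes the interval 1993 years.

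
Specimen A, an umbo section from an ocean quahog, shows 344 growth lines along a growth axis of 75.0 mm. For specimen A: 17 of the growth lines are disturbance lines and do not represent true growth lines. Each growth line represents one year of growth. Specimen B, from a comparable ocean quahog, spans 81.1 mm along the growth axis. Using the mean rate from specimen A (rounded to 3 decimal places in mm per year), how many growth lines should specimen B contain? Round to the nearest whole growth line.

354 growth lines

Specimen A: adjusted count: 344 − 17 = 327 growth lines.
A: Extension rate ≈ 75.0 / 327 = 0.229 mm/yr.
B spans 81.1 / 0.229 = 354.15 years ≈ 354 growth lines.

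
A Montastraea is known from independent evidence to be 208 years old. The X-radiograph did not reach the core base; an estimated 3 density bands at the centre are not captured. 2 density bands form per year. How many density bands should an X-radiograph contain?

With 2 density bands per year, 208 years would produce 208 × 2 = 416 density bands.
416 − 3 missed = 413 density bands expected in the prepared section.

413 density bands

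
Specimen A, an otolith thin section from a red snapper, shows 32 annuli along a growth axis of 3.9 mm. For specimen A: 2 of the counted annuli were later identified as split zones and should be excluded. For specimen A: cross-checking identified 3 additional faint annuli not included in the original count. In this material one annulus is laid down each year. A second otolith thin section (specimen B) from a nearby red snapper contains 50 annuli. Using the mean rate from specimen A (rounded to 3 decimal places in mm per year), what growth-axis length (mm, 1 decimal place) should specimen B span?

Specimen A: correcting the raw count gives 32 − 2 + 3 = 33 true annuli.
A: 3.9 mm over 33 years gives 3.9 / 33 ≈ 0.118 mm/yr.
B's length ≈ 0.118 × 50 = 5.9 mm.

5.9 mm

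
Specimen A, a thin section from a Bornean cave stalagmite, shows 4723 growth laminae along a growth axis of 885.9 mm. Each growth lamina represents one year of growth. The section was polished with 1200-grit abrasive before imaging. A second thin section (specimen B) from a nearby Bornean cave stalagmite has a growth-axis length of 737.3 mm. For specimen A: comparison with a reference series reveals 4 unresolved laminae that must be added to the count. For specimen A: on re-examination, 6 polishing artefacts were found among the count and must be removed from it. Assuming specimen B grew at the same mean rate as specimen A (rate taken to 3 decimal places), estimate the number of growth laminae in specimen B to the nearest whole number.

3922 growth laminae

Specimen A: true growth lamina count = 4723 − 6 + 4 = 4721.
A: 885.9 mm over 4721 years gives 885.9 / 4721 ≈ 0.188 mm/year.
B spans 737.3 / 0.188 = 3921.81 years ≈ 3922 growth laminae.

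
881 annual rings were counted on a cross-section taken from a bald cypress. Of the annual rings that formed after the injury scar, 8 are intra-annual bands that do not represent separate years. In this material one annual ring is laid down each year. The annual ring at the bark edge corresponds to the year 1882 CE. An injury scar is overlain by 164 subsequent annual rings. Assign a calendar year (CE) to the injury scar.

1726 CE

164 annual rings post-date the injury scar.
Removing the 8 false annual rings leaves 164 − 8 = 156 true annual rings beyond the injury scar.
The annual ring at the bark edge is 1882 CE, so the injury scar dates to 1882 − 156 = 1726 CE.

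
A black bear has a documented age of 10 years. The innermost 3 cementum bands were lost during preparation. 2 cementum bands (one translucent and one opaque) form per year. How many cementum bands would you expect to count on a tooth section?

17 cementum bands

Expected cementum bands: 10 × 2 = 20.
20 − 3 missed = 17 cementum bands expected in the prepared section.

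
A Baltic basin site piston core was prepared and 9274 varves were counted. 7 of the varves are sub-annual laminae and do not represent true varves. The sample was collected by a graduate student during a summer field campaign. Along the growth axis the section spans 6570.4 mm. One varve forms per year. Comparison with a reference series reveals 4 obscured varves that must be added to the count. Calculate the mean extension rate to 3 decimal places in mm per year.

Adjusted count: 9274 − 7 + 4 = 9271 varves.
Extension rate ≈ 6570.4 / 9271 = 0.709 mm per year.

0.709 mm per year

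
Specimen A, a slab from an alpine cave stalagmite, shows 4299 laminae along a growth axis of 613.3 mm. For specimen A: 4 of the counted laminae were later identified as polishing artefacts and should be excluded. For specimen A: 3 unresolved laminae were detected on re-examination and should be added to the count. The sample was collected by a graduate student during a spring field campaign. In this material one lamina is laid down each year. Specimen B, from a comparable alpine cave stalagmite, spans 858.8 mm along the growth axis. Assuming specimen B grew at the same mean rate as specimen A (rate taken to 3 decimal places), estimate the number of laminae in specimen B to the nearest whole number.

Specimen A: correcting the raw count gives 4299 − 4 + 3 = 4298 true laminae.
A: 613.3 mm over 4298 years gives 613.3 / 4298 ≈ 0.143 mm/year.
For B, 858.8 / 0.143 = 6005.59 years ≈ 6006 laminae.

6006 laminae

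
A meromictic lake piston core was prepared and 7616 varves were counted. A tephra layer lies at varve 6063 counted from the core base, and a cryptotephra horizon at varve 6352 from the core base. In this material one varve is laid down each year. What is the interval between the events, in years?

The two markers are separated by 6352 − 6063 = 289 varves.
That is 289 years at one varve per year.

289 years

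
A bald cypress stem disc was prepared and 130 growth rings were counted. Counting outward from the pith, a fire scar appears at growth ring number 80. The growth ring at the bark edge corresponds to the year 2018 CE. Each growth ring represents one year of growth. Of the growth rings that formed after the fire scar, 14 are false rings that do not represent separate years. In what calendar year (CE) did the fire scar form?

130 − 80 = 50 growth rings lie beyond the fire scar toward the bark edge.
Excluding 14 false growth rings: 50 − 14 = 36.
Counting back 36 years from 2018 CE places the fire scar in 2018 − 36 = 1982 CE.

1982 CE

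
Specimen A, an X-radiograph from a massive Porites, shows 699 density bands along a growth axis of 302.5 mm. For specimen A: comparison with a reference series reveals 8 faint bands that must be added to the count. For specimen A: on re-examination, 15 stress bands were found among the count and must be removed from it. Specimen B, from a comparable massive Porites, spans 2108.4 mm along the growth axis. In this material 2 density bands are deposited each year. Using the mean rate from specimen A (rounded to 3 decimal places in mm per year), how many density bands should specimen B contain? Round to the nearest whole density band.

4825 density bands

Specimen A: after corrections the count is 699 − 15 + 8 = 692 density bands.
Specimen A: 692 density bands at 2 per year is 692 / 2 = 346 years.
A: Extension rate ≈ 302.5 / 346 = 0.874 mm/yr.
B spans 2108.4 / 0.874 = 2412.36 years; at 2 density bands per year that is 2412.36 × 2 ≈ 4825 density bands.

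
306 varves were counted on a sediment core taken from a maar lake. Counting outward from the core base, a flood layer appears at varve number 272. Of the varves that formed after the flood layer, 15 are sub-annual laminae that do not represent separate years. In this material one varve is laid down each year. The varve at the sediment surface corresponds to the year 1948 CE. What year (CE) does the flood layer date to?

The flood layer sits at varve 272 from the core base, so 306 − 272 = 34 varves formed after it.
Removing the 15 false varves leaves 34 − 15 = 19 true varves beyond the flood layer.
The varve at the sediment surface is 1948 CE, so the flood layer dates to 1948 − 19 = 1929 CE.

1929 CE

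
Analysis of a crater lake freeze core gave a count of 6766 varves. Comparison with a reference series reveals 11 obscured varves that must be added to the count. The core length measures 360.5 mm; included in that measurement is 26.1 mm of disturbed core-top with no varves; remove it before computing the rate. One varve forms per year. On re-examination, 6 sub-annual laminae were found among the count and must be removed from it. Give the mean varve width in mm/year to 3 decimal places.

0.049 mm/year

Adjusted count: 6766 − 6 + 11 = 6771 varves.
Removing the 26.1 mm offcut leaves 360.5 − 26.1 = 334.4 mm.
Mean rate = 334.4 mm / 6771 years ≈ 0.049 mm/year.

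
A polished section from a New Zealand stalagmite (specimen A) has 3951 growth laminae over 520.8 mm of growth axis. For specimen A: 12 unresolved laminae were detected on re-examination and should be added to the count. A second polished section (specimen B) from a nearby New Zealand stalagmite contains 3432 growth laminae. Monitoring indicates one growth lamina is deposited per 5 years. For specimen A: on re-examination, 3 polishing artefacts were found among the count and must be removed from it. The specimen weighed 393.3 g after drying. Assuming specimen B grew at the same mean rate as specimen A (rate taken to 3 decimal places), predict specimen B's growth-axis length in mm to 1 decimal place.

446.2 mm

Specimen A: adjusted count: 3951 − 3 + 12 = 3960 growth laminae.
Specimen A: at 5 years per growth lamina, 3960 × 5 = 19800 years.
A: 520.8 mm over 19800 years gives 520.8 / 19800 ≈ 0.026 mm/year.
Specimen B: 3432 growth laminae at 5 years each span 3432 × 5 = 17160 years. Length of B = 0.026 × 17160 = 446.2 mm.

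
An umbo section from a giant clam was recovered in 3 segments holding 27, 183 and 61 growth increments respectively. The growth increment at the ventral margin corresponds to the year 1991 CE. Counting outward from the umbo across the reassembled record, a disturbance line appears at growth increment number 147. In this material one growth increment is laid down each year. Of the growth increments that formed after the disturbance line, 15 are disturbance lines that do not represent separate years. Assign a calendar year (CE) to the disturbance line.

Total growth increments = 27 + 183 + 61 = 271.
271 − 147 = 124 growth increments lie beyond the disturbance line toward the ventral margin.
Excluding 15 false growth increments: 124 − 15 = 109.
The growth increment at the ventral margin is 1991 CE, so the disturbance line dates to 1991 − 109 = 1882 CE.

1882 CE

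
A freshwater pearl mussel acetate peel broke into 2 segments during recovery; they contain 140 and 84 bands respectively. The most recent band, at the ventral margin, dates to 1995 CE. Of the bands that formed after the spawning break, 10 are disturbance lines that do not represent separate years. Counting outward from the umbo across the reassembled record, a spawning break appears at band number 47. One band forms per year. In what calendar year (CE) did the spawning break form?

1828 CE

Total bands = 140 + 84 = 224.
The spawning break sits at band 47 from the umbo, so 224 − 47 = 177 bands formed after it.
Excluding 10 false bands: 177 − 10 = 167.
1995 − 167 = 1828 CE.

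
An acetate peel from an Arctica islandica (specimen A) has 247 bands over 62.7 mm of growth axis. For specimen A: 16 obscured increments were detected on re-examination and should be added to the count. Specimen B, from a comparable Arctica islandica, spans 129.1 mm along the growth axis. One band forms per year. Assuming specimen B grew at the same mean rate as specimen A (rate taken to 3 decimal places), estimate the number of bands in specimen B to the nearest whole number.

542 bands

Specimen A: after corrections the count is 247 + 16 = 263 bands.
A: Extension rate ≈ 62.7 / 263 = 0.238 mm/yr.
For B, 129.1 / 0.238 = 542.44 years ≈ 542 bands.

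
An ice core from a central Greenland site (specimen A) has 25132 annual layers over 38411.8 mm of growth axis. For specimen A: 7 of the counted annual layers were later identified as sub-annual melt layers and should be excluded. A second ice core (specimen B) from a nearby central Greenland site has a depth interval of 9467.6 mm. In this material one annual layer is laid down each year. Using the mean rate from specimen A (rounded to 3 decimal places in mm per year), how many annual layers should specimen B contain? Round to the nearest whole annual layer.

6192 annual layers

Specimen A: true annual layer count = 25132 − 7 = 25125.
A: 38411.8 mm over 25125 years gives 38411.8 / 25125 ≈ 1.529 mm per year.
Specimen B: 9467.6 mm / 1.529 mm per year = 6192.02 years ≈ 6192 annual layers.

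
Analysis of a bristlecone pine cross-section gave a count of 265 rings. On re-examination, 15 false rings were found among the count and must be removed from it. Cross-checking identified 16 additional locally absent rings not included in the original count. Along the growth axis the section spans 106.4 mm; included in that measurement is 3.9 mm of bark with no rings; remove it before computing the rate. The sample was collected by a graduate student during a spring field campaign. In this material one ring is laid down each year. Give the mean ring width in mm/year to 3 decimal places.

After corrections the count is 265 − 15 + 16 = 266 rings.
The growth record spans 106.4 − 3.9 = 102.5 mm.
Extension rate ≈ 102.5 / 266 = 0.385 mm/year.

0.385 mm/year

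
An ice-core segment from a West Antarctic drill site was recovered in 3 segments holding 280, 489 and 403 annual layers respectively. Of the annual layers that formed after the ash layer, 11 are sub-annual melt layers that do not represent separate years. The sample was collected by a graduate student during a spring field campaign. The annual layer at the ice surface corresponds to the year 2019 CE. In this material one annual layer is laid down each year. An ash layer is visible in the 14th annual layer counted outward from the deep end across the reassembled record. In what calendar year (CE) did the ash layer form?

Total annual layers = 280 + 489 + 403 = 1172.
Between annual layer 14 and the ice surface there are 1172 − 14 = 1158 annual layers.
1158 − 11 false = 1147 true annual layers after the ash layer.
The annual layer at the ice surface is 2019 CE, so the ash layer dates to 2019 − 1147 = 872 CE.

872 CE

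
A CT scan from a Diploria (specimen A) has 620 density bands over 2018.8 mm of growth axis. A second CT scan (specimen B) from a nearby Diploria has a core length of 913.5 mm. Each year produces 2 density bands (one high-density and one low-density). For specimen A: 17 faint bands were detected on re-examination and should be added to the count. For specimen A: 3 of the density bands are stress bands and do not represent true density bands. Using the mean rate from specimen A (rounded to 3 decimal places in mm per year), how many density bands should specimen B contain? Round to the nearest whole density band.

287 density bands

Specimen A: true density band count = 620 − 3 + 17 = 634.
Specimen A: with 2 density bands per year, 634 / 2 = 317 years.
A: 2018.8 mm over 317 years gives 2018.8 / 317 ≈ 6.368 mm/yr.
Specimen B: 913.5 mm / 6.368 mm per year = 143.45 years; at 2 density bands per year that is 143.45 × 2 ≈ 287 density bands.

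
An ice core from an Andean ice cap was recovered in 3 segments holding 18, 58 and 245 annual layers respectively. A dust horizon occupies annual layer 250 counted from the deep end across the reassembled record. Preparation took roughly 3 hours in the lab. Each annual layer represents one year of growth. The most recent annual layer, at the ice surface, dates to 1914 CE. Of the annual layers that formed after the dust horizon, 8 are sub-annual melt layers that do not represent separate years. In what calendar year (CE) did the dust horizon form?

1851 CE

Total annual layers = 18 + 58 + 245 = 321.
Between annual layer 250 and the ice surface there are 321 − 250 = 71 annual layers.
Excluding 8 false annual layers: 71 − 8 = 63.
The annual layer at the ice surface is 1914 CE, so the dust horizon dates to 1914 − 63 = 1851 CE.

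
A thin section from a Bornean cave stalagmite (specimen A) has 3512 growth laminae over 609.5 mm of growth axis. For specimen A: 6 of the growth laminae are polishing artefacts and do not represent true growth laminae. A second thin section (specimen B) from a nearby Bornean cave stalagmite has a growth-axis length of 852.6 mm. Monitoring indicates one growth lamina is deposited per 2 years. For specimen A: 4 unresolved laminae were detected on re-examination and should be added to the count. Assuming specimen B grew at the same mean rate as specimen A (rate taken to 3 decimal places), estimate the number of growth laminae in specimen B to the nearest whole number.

Specimen A: after corrections the count is 3512 − 6 + 4 = 3510 growth laminae.
Specimen A: multiplying by 2 years per growth lamina: 3510 × 2 = 7020 years.
A: Mean rate = 609.5 mm / 7020 years ≈ 0.087 mm per year.
For B, 852.6 / 0.087 = 9800.00 years; at 2 years per growth lamina that is 9800.00 / 2 ≈ 4900 growth laminae.

4900 growth laminae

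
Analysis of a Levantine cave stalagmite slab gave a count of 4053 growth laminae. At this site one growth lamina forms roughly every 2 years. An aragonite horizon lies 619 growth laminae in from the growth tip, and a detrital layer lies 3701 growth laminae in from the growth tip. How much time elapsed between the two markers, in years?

6164 yr

Separation: 3701 − 619 = 3082 growth laminae.
3082 growth laminae at 2 years each span 3082 × 2 = 6164 years.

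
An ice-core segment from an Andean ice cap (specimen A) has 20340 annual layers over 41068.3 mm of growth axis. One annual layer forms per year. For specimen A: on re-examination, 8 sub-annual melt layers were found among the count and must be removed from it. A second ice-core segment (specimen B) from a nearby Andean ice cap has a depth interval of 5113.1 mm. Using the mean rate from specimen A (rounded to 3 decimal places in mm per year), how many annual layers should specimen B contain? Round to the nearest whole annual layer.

Specimen A: true annual layer count = 20340 − 8 = 20332.
A: 41068.3 mm over 20332 years gives 41068.3 / 20332 ≈ 2.020 mm/yr.
For B, 5113.1 / 2.020 = 2531.24 years ≈ 2531 annual layers.

2531 annual layers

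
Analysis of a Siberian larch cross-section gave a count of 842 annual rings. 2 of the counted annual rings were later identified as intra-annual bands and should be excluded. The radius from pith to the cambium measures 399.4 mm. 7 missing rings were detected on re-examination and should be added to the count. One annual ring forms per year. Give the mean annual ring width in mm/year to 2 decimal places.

Correcting the raw count gives 842 − 2 + 7 = 847 true annual rings.
Extension rate ≈ 399.4 / 847 = 0.47 mm/year.

0.47 mm/year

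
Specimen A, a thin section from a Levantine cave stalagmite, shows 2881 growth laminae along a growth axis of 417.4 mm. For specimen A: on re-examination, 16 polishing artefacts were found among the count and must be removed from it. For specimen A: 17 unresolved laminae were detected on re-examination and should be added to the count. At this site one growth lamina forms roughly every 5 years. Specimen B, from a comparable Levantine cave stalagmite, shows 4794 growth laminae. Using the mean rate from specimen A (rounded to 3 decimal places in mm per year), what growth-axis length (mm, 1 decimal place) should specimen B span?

Specimen A: true growth lamina count = 2881 − 16 + 17 = 2882.
Specimen A: at 5 years per growth lamina, 2882 × 5 = 14410 years.
A: Mean rate = 417.4 mm / 14410 years ≈ 0.029 mm per year.
Specimen B: at 5 years per growth lamina, 4794 × 5 = 23970 years. For B, 0.029 mm/year × 23970 years = 695.1 mm.

695.1 mm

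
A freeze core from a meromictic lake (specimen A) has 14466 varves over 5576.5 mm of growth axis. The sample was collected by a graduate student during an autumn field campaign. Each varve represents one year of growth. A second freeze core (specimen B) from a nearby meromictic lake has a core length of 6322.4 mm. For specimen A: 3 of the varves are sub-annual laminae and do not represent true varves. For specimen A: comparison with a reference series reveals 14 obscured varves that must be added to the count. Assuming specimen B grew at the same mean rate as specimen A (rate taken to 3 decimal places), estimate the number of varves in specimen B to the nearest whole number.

16422 varves

Specimen A: true varve count = 14466 − 3 + 14 = 14477.
A: 5576.5 mm over 14477 years gives 5576.5 / 14477 ≈ 0.385 mm per year.
B spans 6322.4 / 0.385 = 16421.82 years ≈ 16422 varves.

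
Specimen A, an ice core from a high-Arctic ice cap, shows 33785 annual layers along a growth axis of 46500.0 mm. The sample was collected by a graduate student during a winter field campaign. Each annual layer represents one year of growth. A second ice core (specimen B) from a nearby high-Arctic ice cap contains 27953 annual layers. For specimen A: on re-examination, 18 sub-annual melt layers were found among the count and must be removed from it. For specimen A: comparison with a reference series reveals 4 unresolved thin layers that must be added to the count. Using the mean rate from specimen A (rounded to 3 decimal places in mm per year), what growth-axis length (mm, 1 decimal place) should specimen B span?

38491.3 mm

Specimen A: true annual layer count = 33785 − 18 + 4 = 33771.
A: Extension rate ≈ 46500.0 / 33771 = 1.377 mm per year.
Length of B = 1.377 × 27953 = 38491.3 mm.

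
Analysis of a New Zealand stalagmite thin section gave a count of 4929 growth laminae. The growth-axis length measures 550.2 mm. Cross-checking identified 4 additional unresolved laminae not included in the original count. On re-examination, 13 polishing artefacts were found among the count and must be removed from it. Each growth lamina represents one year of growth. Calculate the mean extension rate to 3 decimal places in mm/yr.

Adjusted count: 4929 − 13 + 4 = 4920 growth laminae.
Mean rate = 550.2 mm / 4920 years ≈ 0.112 mm/yr.

0.112 mm/yr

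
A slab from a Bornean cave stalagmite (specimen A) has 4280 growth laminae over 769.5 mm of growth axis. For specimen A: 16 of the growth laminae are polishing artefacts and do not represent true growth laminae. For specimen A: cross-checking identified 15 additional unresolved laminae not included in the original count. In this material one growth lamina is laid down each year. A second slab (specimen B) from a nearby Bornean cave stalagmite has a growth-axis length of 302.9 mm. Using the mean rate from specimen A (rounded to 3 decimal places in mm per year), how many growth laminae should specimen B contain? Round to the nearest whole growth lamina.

Specimen A: adjusted count: 4280 − 16 + 15 = 4279 growth laminae.
A: Extension rate ≈ 769.5 / 4279 = 0.180 mm per year.
For B, 302.9 / 0.180 = 1682.78 years ≈ 1683 growth laminae.

1683 growth laminae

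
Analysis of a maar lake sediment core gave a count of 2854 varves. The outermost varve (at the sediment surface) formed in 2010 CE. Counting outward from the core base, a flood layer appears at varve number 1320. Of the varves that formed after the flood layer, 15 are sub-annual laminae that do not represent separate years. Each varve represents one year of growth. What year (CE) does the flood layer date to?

491 CE

Between varve 1320 and the sediment surface there are 2854 − 1320 = 1534 varves.
1534 − 15 false = 1519 true varves after the flood layer.
The varve at the sediment surface is 2010 CE, so the flood layer dates to 2010 − 1519 = 491 CE.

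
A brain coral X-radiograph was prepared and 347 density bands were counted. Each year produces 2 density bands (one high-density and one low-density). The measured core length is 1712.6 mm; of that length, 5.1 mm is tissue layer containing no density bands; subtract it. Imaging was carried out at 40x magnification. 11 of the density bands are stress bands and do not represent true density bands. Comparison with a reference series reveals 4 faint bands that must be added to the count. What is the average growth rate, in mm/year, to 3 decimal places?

True density band count = 347 − 11 + 4 = 340.
With 2 density bands per year, 340 / 2 = 170 years.
Removing the 5.1 mm offcut leaves 1712.6 − 5.1 = 1707.5 mm.
1707.5 mm over 170 years gives 1707.5 / 170 ≈ 10.044 mm/year.

10.044 mm/year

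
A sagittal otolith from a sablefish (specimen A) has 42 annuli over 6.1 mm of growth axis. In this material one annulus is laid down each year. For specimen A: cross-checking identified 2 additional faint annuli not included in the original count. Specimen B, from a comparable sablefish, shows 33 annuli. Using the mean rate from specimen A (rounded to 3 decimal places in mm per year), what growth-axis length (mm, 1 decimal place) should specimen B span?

Specimen A: adjusted count: 42 + 2 = 44 annuli.
A: 6.1 mm over 44 years gives 6.1 / 44 ≈ 0.139 mm/yr.
Length of B = 0.139 × 33 = 4.6 mm.

4.6 mm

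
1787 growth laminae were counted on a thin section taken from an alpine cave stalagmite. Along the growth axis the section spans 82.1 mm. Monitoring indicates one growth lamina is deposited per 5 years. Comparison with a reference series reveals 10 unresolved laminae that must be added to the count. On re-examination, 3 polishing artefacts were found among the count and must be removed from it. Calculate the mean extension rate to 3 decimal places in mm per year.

0.009 mm per year

Adjusted count: 1787 − 3 + 10 = 1794 growth laminae.
1794 growth laminae at 5 years each span 1794 × 5 = 8970 years.
Extension rate ≈ 82.1 / 8970 = 0.009 mm per year.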